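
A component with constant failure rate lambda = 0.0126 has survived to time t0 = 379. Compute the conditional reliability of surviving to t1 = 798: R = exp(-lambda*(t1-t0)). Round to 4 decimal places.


lambda = 0.0126
t0 = 379, t1 = 798
t1 - t0 = 419
lambda * (t1-t0) = 0.0126 * 419 = 5.2794
R = exp(-5.2794)
R = 0.0051

0.0051


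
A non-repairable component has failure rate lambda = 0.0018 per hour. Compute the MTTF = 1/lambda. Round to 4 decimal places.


lambda = 0.0018
MTTF = 1 / 0.0018
MTTF = 555.5556

555.5556


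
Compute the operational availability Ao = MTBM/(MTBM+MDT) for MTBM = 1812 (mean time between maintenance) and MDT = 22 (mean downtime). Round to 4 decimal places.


MTBM = 1812
MDT = 22
MTBM + MDT = 1834
Ao = 1812 / 1834
Ao = 0.988

0.988


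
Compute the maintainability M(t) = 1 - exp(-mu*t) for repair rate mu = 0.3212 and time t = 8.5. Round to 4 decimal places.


mu = 0.3212, t = 8.5
mu * t = 0.3212 * 8.5 = 2.7302
exp(-2.7302) = 0.0652
M(t) = 1 - 0.0652
M(t) = 0.9348

0.9348


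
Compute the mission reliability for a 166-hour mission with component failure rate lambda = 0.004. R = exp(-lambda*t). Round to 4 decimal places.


lambda = 0.004
mission_time = 166
lambda * t = 0.004 * 166 = 0.664
R = exp(-0.664)
R = 0.5148

0.5148


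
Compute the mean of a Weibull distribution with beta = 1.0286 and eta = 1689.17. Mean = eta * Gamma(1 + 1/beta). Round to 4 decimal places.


beta = 1.0286, eta = 1689.17
1/beta = 0.9722
1 + 1/beta = 1.9722
Gamma(1.9722) = 0.9886
Mean = 1689.17 * 0.9886
Mean = 1669.848

1669.848


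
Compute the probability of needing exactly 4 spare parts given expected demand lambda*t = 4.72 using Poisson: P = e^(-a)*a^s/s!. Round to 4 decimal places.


a = 4.72, s = 4
e^(-a) = e^(-4.72) = 0.0089
a^s = 4.72^4 = 496.3271
s! = 24
P = 0.0089 * 496.3271 / 24
P = 0.1844

0.1844


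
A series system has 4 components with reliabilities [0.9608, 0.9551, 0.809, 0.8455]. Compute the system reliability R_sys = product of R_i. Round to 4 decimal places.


Components: [0.9608, 0.9551, 0.809, 0.8455]
After component 1 (R=0.9608): product = 0.9608
After component 2 (R=0.9551): product = 0.9177
After component 3 (R=0.809): product = 0.7424
After component 4 (R=0.8455): product = 0.6277
R_sys = 0.6277

0.6277


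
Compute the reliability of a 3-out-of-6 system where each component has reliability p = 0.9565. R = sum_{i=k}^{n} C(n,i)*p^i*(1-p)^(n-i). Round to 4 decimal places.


k = 3, n = 6, p = 0.9565
i=3: C(6,3)=20 * 0.9565^3 * 0.0435^3 = 0.0014
i=4: C(6,4)=15 * 0.9565^4 * 0.0435^2 = 0.0238
i=5: C(6,5)=6 * 0.9565^5 * 0.0435^1 = 0.209
i=6: C(6,6)=1 * 0.9565^6 * 0.0435^0 = 0.7658
R = sum of terms = 0.9999

0.9999


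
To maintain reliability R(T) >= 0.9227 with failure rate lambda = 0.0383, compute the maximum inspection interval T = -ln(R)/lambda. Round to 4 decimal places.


R_target = 0.9227
lambda = 0.0383
-ln(0.9227) = 0.0805
T = 0.0805 / 0.0383
T = 2.1006

2.1006


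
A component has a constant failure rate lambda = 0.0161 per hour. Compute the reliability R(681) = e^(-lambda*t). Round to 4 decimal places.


lambda = 0.0161
t = 681
lambda * t = 10.9641
R(t) = e^(-10.9641)
R(t) = 0.0

0.0


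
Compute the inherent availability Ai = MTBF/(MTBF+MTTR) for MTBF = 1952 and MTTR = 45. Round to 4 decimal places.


MTBF = 1952
MTTR = 45
MTBF + MTTR = 1997
Ai = 1952 / 1997
Ai = 0.9775

0.9775


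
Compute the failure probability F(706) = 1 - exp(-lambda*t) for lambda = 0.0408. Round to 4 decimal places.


lambda = 0.0408, t = 706
lambda * t = 28.8048
exp(-28.8048) = 0.0
F(t) = 1 - 0.0
F(t) = 1.0

1.0


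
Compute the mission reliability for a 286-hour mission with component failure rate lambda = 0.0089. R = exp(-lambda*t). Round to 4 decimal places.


lambda = 0.0089
mission_time = 286
lambda * t = 0.0089 * 286 = 2.5454
R = exp(-2.5454)
R = 0.0784

0.0784


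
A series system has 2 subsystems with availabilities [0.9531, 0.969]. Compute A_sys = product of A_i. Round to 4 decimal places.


Subsystems: [0.9531, 0.969]
After subsystem 1 (A=0.9531): product = 0.9531
After subsystem 2 (A=0.969): product = 0.9236
A_sys = 0.9236

0.9236


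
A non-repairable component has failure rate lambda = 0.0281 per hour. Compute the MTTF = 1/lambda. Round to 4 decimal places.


lambda = 0.0281
MTTF = 1 / 0.0281
MTTF = 35.5872

35.5872


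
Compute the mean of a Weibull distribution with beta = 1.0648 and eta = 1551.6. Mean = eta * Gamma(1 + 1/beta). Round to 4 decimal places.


beta = 1.0648, eta = 1551.6
1/beta = 0.9391
1 + 1/beta = 1.9391
Gamma(1.9391) = 0.9758
Mean = 1551.6 * 0.9758
Mean = 1514.0183

1514.0183


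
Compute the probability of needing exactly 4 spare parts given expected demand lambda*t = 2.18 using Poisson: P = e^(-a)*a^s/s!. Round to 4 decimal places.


a = 2.18, s = 4
e^(-a) = e^(-2.18) = 0.113
a^s = 2.18^4 = 22.5853
s! = 24
P = 0.113 * 22.5853 / 24
P = 0.1064

0.1064


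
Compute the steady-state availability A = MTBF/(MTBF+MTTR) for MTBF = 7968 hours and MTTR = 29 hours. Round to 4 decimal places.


MTBF = 7968
MTTR = 29
MTBF + MTTR = 7997
A = 7968 / 7997
A = 0.9964

0.9964


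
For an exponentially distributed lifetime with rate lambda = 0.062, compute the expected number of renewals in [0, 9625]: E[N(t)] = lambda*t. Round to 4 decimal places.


lambda = 0.062
t = 9625
E[N(t)] = lambda * t
E[N(t)] = 0.062 * 9625
E[N(t)] = 596.75

596.75


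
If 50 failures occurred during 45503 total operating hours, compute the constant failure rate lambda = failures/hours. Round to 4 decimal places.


failures = 50
total_hours = 45503
lambda = 50 / 45503
lambda = 0.0011

0.0011


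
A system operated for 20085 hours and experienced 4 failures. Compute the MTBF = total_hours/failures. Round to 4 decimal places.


total_hours = 20085
failures = 4
MTBF = 20085 / 4
MTBF = 5021.25

5021.25


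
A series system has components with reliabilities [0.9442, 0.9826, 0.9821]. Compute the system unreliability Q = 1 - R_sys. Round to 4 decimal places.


Components: [0.9442, 0.9826, 0.9821]
After component 1: product = 0.9442
After component 2: product = 0.9278
After component 3: product = 0.9112
R_sys = 0.9112
Q = 1 - 0.9112 = 0.0888

0.0888


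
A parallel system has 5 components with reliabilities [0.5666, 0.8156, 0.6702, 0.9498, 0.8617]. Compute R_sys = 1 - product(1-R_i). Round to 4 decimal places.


Components: [0.5666, 0.8156, 0.6702, 0.9498, 0.8617]
(1 - 0.5666) = 0.4334, running product = 0.4334
(1 - 0.8156) = 0.1844, running product = 0.0799
(1 - 0.6702) = 0.3298, running product = 0.0264
(1 - 0.9498) = 0.0502, running product = 0.0013
(1 - 0.8617) = 0.1383, running product = 0.0002
Product of (1-R_i) = 0.0002
R_sys = 1 - 0.0002 = 0.9998

0.9998


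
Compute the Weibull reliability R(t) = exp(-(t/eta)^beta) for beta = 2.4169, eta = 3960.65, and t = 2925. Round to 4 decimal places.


beta = 2.4169, eta = 3960.65, t = 2925
t/eta = 2925 / 3960.65 = 0.7385
(t/eta)^beta = 0.7385^2.4169 = 0.4807
R(t) = exp(-0.4807)
R(t) = 0.6184

0.6184


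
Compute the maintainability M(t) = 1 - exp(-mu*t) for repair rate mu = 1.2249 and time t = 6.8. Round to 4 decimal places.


mu = 1.2249, t = 6.8
mu * t = 1.2249 * 6.8 = 8.3293
exp(-8.3293) = 0.0002
M(t) = 1 - 0.0002
M(t) = 0.9998

0.9998


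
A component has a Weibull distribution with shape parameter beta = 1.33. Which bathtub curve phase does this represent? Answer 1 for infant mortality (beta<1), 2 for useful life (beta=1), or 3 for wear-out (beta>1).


beta = 1.33
Compare beta to 1:
beta < 1 => infant mortality (phase 1)
beta = 1 => useful life (phase 2)
beta > 1 => wear-out (phase 3)
Since beta = 1.33, this is wear-out (increasing failure rate)
Phase = 3

3


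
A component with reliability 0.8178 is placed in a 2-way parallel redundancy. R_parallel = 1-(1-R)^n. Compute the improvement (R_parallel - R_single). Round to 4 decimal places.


R_single = 0.8178, n = 2
1 - R_single = 0.1822
(1 - R_single)^n = 0.1822^2 = 0.0332
R_parallel = 1 - 0.0332 = 0.9668
Improvement = 0.9668 - 0.8178
Improvement = 0.149

0.149


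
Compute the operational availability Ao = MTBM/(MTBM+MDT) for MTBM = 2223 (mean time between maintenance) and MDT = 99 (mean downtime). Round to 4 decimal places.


MTBM = 2223
MDT = 99
MTBM + MDT = 2322
Ao = 2223 / 2322
Ao = 0.9574

0.9574


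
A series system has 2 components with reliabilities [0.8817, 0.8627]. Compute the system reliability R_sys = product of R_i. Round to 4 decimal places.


Components: [0.8817, 0.8627]
After component 1 (R=0.8817): product = 0.8817
After component 2 (R=0.8627): product = 0.7606
R_sys = 0.7606

0.7606


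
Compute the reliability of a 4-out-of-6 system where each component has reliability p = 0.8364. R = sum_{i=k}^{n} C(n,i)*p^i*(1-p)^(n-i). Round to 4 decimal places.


k = 4, n = 6, p = 0.8364
i=4: C(6,4)=15 * 0.8364^4 * 0.1636^2 = 0.1965
i=5: C(6,5)=6 * 0.8364^5 * 0.1636^1 = 0.4018
i=6: C(6,6)=1 * 0.8364^6 * 0.1636^0 = 0.3424
R = sum of terms = 0.9406

0.9406


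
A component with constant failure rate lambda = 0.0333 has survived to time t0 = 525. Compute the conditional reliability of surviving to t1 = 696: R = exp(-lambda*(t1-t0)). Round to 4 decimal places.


lambda = 0.0333
t0 = 525, t1 = 696
t1 - t0 = 171
lambda * (t1-t0) = 0.0333 * 171 = 5.6943
R = exp(-5.6943)
R = 0.0034

0.0034


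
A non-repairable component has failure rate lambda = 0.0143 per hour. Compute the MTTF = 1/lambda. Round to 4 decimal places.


lambda = 0.0143
MTTF = 1 / 0.0143
MTTF = 69.9301

69.9301


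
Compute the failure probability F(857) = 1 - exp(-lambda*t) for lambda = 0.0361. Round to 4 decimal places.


lambda = 0.0361, t = 857
lambda * t = 30.9377
exp(-30.9377) = 0.0
F(t) = 1 - 0.0
F(t) = 1.0

1.0


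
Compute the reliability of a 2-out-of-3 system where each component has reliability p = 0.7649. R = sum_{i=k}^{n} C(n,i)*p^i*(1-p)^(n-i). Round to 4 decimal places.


k = 2, n = 3, p = 0.7649
i=2: C(3,2)=3 * 0.7649^2 * 0.2351^1 = 0.4127
i=3: C(3,3)=1 * 0.7649^3 * 0.2351^0 = 0.4475
R = sum of terms = 0.8602

0.8602


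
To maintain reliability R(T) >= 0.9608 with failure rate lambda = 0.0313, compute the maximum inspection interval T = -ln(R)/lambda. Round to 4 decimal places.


R_target = 0.9608
lambda = 0.0313
-ln(0.9608) = 0.04
T = 0.04 / 0.0313
T = 1.2776

1.2776


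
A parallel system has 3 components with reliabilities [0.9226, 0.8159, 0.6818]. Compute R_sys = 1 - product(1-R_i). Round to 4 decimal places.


Components: [0.9226, 0.8159, 0.6818]
(1 - 0.9226) = 0.0774, running product = 0.0774
(1 - 0.8159) = 0.1841, running product = 0.0142
(1 - 0.6818) = 0.3182, running product = 0.0045
Product of (1-R_i) = 0.0045
R_sys = 1 - 0.0045 = 0.9955

0.9955


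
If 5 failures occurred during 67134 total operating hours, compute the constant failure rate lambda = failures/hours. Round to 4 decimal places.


failures = 5
total_hours = 67134
lambda = 5 / 67134
lambda = 0.0001

0.0001


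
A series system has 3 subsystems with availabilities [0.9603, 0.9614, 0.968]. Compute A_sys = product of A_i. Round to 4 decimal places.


Subsystems: [0.9603, 0.9614, 0.968]
After subsystem 1 (A=0.9603): product = 0.9603
After subsystem 2 (A=0.9614): product = 0.9232
After subsystem 3 (A=0.968): product = 0.8937
A_sys = 0.8937

0.8937


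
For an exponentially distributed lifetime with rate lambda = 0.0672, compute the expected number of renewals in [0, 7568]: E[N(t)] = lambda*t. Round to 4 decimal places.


lambda = 0.0672
t = 7568
E[N(t)] = lambda * t
E[N(t)] = 0.0672 * 7568
E[N(t)] = 508.5696

508.5696


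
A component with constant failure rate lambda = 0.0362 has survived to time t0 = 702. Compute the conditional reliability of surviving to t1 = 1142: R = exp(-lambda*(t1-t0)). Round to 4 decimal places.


lambda = 0.0362
t0 = 702, t1 = 1142
t1 - t0 = 440
lambda * (t1-t0) = 0.0362 * 440 = 15.928
R = exp(-15.928)
R = 0.0

0.0


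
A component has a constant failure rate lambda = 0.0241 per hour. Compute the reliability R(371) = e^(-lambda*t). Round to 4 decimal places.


lambda = 0.0241
t = 371
lambda * t = 8.9411
R(t) = e^(-8.9411)
R(t) = 0.0001

0.0001


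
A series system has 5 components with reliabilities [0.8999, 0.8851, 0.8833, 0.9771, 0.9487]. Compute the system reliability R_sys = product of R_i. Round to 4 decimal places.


Components: [0.8999, 0.8851, 0.8833, 0.9771, 0.9487]
After component 1 (R=0.8999): product = 0.8999
After component 2 (R=0.8851): product = 0.7965
After component 3 (R=0.8833): product = 0.7035
After component 4 (R=0.9771): product = 0.6874
After component 5 (R=0.9487): product = 0.6522
R_sys = 0.6522

0.6522


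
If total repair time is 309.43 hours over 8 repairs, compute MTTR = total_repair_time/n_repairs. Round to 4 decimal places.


total_repair_time = 309.43
n_repairs = 8
MTTR = 309.43 / 8
MTTR = 38.6788

38.6788


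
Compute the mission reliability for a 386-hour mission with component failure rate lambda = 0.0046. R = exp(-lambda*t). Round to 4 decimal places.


lambda = 0.0046
mission_time = 386
lambda * t = 0.0046 * 386 = 1.7756
R = exp(-1.7756)
R = 0.1694

0.1694


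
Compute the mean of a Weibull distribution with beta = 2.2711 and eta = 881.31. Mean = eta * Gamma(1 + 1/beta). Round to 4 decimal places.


beta = 2.2711, eta = 881.31
1/beta = 0.4403
1 + 1/beta = 1.4403
Gamma(1.4403) = 0.8858
Mean = 881.31 * 0.8858
Mean = 780.6637

780.6637


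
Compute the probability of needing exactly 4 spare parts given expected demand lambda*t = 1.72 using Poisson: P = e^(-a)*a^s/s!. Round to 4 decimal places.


a = 1.72, s = 4
e^(-a) = e^(-1.72) = 0.1791
a^s = 1.72^4 = 8.7521
s! = 24
P = 0.1791 * 8.7521 / 24
P = 0.0653

0.0653


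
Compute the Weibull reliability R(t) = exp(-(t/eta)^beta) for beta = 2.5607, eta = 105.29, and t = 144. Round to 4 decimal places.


beta = 2.5607, eta = 105.29, t = 144
t/eta = 144 / 105.29 = 1.3677
(t/eta)^beta = 1.3677^2.5607 = 2.2294
R(t) = exp(-2.2294)
R(t) = 0.1076

0.1076


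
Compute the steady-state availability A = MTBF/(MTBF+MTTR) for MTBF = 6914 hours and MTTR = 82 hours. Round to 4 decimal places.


MTBF = 6914
MTTR = 82
MTBF + MTTR = 6996
A = 6914 / 6996
A = 0.9883

0.9883


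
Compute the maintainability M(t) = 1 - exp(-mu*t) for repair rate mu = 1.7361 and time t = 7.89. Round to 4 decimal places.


mu = 1.7361, t = 7.89
mu * t = 1.7361 * 7.89 = 13.6978
exp(-13.6978) = 0.0
M(t) = 1 - 0.0
M(t) = 1.0

1.0


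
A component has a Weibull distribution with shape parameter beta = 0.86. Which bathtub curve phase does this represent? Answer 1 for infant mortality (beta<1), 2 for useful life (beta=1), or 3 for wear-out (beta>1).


beta = 0.86
Compare beta to 1:
beta < 1 => infant mortality (phase 1)
beta = 1 => useful life (phase 2)
beta > 1 => wear-out (phase 3)
Since beta = 0.86, this is infant mortality (decreasing failure rate)
Phase = 1

1


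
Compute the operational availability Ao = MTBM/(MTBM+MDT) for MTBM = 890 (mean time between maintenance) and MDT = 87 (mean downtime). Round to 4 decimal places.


MTBM = 890
MDT = 87
MTBM + MDT = 977
Ao = 890 / 977
Ao = 0.911

0.911


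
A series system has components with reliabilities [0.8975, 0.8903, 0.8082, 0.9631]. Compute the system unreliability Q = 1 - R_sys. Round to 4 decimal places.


Components: [0.8975, 0.8903, 0.8082, 0.9631]
After component 1: product = 0.8975
After component 2: product = 0.799
After component 3: product = 0.6458
After component 4: product = 0.622
R_sys = 0.622
Q = 1 - 0.622 = 0.378

0.378


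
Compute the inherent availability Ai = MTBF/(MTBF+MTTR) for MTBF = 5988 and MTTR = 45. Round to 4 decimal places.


MTBF = 5988
MTTR = 45
MTBF + MTTR = 6033
Ai = 5988 / 6033
Ai = 0.9925

0.9925


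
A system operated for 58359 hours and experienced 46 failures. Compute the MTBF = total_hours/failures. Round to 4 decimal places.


total_hours = 58359
failures = 46
MTBF = 58359 / 46
MTBF = 1268.6739

1268.6739


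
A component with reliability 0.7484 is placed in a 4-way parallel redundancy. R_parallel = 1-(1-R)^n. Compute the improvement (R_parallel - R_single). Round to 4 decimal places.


R_single = 0.7484, n = 4
1 - R_single = 0.2516
(1 - R_single)^n = 0.2516^4 = 0.004
R_parallel = 1 - 0.004 = 0.996
Improvement = 0.996 - 0.7484
Improvement = 0.2476

0.2476


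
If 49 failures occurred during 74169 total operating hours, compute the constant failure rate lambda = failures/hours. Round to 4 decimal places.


failures = 49
total_hours = 74169
lambda = 49 / 74169
lambda = 0.0007

0.0007


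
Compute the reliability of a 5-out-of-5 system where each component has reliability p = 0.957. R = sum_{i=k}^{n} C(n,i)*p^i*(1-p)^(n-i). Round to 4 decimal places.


k = 5, n = 5, p = 0.957
i=5: C(5,5)=1 * 0.957^5 * 0.043^0 = 0.8027
R = sum of terms = 0.8027

0.8027


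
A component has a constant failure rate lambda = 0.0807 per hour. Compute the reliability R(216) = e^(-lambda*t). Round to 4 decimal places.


lambda = 0.0807
t = 216
lambda * t = 17.4312
R(t) = e^(-17.4312)
R(t) = 0.0

0.0


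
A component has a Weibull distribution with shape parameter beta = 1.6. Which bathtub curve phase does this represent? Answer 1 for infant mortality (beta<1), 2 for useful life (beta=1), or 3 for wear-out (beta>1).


beta = 1.6
Compare beta to 1:
beta < 1 => infant mortality (phase 1)
beta = 1 => useful life (phase 2)
beta > 1 => wear-out (phase 3)
Since beta = 1.6, this is wear-out (increasing failure rate)
Phase = 3

3


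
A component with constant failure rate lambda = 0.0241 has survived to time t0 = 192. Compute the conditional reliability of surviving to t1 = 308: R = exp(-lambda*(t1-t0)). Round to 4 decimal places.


lambda = 0.0241
t0 = 192, t1 = 308
t1 - t0 = 116
lambda * (t1-t0) = 0.0241 * 116 = 2.7956
R = exp(-2.7956)
R = 0.0611

0.0611


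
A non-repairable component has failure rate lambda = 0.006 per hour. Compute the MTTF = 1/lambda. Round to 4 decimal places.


lambda = 0.006
MTTF = 1 / 0.006
MTTF = 166.6667

166.6667


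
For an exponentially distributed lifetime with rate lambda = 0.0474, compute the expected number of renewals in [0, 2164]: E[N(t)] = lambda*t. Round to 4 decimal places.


lambda = 0.0474
t = 2164
E[N(t)] = lambda * t
E[N(t)] = 0.0474 * 2164
E[N(t)] = 102.5736

102.5736


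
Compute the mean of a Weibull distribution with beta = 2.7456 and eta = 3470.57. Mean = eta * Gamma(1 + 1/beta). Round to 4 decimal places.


beta = 2.7456, eta = 3470.57
1/beta = 0.3642
1 + 1/beta = 1.3642
Gamma(1.3642) = 0.8898
Mean = 3470.57 * 0.8898
Mean = 3088.132

3088.132


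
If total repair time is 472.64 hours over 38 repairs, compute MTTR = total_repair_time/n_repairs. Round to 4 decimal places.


total_repair_time = 472.64
n_repairs = 38
MTTR = 472.64 / 38
MTTR = 12.4379

12.4379


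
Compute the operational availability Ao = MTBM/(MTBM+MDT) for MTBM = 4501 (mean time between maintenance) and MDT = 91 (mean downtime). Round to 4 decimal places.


MTBM = 4501
MDT = 91
MTBM + MDT = 4592
Ao = 4501 / 4592
Ao = 0.9802

0.9802


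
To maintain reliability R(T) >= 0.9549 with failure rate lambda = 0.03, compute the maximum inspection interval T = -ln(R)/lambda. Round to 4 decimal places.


R_target = 0.9549
lambda = 0.03
-ln(0.9549) = 0.0461
T = 0.0461 / 0.03
T = 1.5383

1.5383


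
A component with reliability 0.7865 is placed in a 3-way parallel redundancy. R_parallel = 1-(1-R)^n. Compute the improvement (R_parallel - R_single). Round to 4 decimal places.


R_single = 0.7865, n = 3
1 - R_single = 0.2135
(1 - R_single)^n = 0.2135^3 = 0.0097
R_parallel = 1 - 0.0097 = 0.9903
Improvement = 0.9903 - 0.7865
Improvement = 0.2038

0.2038


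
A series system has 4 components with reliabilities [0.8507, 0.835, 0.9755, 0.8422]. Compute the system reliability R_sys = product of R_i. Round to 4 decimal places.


Components: [0.8507, 0.835, 0.9755, 0.8422]
After component 1 (R=0.8507): product = 0.8507
After component 2 (R=0.835): product = 0.7103
After component 3 (R=0.9755): product = 0.6929
After component 4 (R=0.8422): product = 0.5836
R_sys = 0.5836

0.5836


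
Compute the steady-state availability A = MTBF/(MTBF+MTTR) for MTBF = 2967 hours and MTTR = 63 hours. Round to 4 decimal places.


MTBF = 2967
MTTR = 63
MTBF + MTTR = 3030
A = 2967 / 3030
A = 0.9792

0.9792


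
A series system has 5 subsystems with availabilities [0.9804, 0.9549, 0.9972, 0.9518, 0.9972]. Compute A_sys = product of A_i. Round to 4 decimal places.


Subsystems: [0.9804, 0.9549, 0.9972, 0.9518, 0.9972]
After subsystem 1 (A=0.9804): product = 0.9804
After subsystem 2 (A=0.9549): product = 0.9362
After subsystem 3 (A=0.9972): product = 0.9336
After subsystem 4 (A=0.9518): product = 0.8886
After subsystem 5 (A=0.9972): product = 0.8861
A_sys = 0.8861

0.8861


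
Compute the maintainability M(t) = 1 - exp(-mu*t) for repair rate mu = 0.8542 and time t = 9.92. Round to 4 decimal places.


mu = 0.8542, t = 9.92
mu * t = 0.8542 * 9.92 = 8.4737
exp(-8.4737) = 0.0002
M(t) = 1 - 0.0002
M(t) = 0.9998

0.9998


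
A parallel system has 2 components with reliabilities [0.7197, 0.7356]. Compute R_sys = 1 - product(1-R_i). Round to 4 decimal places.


Components: [0.7197, 0.7356]
(1 - 0.7197) = 0.2803, running product = 0.2803
(1 - 0.7356) = 0.2644, running product = 0.0741
Product of (1-R_i) = 0.0741
R_sys = 1 - 0.0741 = 0.9259

0.9259


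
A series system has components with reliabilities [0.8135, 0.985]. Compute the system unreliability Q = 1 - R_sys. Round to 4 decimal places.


Components: [0.8135, 0.985]
After component 1: product = 0.8135
After component 2: product = 0.8013
R_sys = 0.8013
Q = 1 - 0.8013 = 0.1987

0.1987


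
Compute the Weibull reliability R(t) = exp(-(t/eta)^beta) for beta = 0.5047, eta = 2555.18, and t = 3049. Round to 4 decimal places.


beta = 0.5047, eta = 2555.18, t = 3049
t/eta = 3049 / 2555.18 = 1.1933
(t/eta)^beta = 1.1933^0.5047 = 1.0933
R(t) = exp(-1.0933)
R(t) = 0.3351

0.3351


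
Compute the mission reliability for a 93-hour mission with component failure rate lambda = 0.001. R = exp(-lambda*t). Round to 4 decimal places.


lambda = 0.001
mission_time = 93
lambda * t = 0.001 * 93 = 0.093
R = exp(-0.093)
R = 0.9112

0.9112


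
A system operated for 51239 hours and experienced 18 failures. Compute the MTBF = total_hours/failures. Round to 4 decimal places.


total_hours = 51239
failures = 18
MTBF = 51239 / 18
MTBF = 2846.6111

2846.6111


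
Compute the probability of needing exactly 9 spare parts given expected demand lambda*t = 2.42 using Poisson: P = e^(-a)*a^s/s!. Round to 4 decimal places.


a = 2.42, s = 9
e^(-a) = e^(-2.42) = 0.0889
a^s = 2.42^9 = 2846.6777
s! = 362880
P = 0.0889 * 2846.6777 / 362880
P = 0.0007

0.0007


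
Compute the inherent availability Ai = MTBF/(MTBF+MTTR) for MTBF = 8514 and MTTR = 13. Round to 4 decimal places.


MTBF = 8514
MTTR = 13
MTBF + MTTR = 8527
Ai = 8514 / 8527
Ai = 0.9985

0.9985


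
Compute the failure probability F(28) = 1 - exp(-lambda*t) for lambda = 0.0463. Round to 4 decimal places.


lambda = 0.0463, t = 28
lambda * t = 1.2964
exp(-1.2964) = 0.2735
F(t) = 1 - 0.2735
F(t) = 0.7265

0.7265


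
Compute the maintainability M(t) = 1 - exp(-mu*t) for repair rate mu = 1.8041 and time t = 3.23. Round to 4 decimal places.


mu = 1.8041, t = 3.23
mu * t = 1.8041 * 3.23 = 5.8272
exp(-5.8272) = 0.0029
M(t) = 1 - 0.0029
M(t) = 0.9971

0.9971


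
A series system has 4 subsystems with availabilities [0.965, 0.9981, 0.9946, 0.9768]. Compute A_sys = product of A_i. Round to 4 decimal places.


Subsystems: [0.965, 0.9981, 0.9946, 0.9768]
After subsystem 1 (A=0.965): product = 0.965
After subsystem 2 (A=0.9981): product = 0.9632
After subsystem 3 (A=0.9946): product = 0.958
After subsystem 4 (A=0.9768): product = 0.9357
A_sys = 0.9357

0.9357


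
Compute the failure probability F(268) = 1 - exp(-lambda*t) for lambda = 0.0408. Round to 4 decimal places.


lambda = 0.0408, t = 268
lambda * t = 10.9344
exp(-10.9344) = 0.0
F(t) = 1 - 0.0
F(t) = 1.0

1.0


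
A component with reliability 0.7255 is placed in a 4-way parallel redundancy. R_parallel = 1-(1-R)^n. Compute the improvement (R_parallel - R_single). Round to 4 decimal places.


R_single = 0.7255, n = 4
1 - R_single = 0.2745
(1 - R_single)^n = 0.2745^4 = 0.0057
R_parallel = 1 - 0.0057 = 0.9943
Improvement = 0.9943 - 0.7255
Improvement = 0.2688

0.2688


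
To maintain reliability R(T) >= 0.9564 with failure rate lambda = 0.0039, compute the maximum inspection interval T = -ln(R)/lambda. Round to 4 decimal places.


R_target = 0.9564
lambda = 0.0039
-ln(0.9564) = 0.0446
T = 0.0446 / 0.0039
T = 11.4305

11.4305


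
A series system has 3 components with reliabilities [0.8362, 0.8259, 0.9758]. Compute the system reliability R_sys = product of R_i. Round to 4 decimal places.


Components: [0.8362, 0.8259, 0.9758]
After component 1 (R=0.8362): product = 0.8362
After component 2 (R=0.8259): product = 0.6906
After component 3 (R=0.9758): product = 0.6739
R_sys = 0.6739

0.6739


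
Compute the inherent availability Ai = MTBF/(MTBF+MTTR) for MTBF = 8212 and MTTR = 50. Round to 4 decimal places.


MTBF = 8212
MTTR = 50
MTBF + MTTR = 8262
Ai = 8212 / 8262
Ai = 0.9939

0.9939


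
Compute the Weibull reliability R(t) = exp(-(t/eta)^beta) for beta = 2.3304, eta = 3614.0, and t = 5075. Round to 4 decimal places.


beta = 2.3304, eta = 3614.0, t = 5075
t/eta = 5075 / 3614.0 = 1.4043
(t/eta)^beta = 1.4043^2.3304 = 2.206
R(t) = exp(-2.206)
R(t) = 0.1101

0.1101


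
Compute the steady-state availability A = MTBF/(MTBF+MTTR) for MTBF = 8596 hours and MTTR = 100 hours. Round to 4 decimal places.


MTBF = 8596
MTTR = 100
MTBF + MTTR = 8696
A = 8596 / 8696
A = 0.9885

0.9885


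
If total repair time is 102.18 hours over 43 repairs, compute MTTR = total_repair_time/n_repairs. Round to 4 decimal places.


total_repair_time = 102.18
n_repairs = 43
MTTR = 102.18 / 43
MTTR = 2.3763

2.3763


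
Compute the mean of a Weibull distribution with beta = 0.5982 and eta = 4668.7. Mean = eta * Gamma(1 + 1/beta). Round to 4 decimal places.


beta = 0.5982, eta = 4668.7
1/beta = 1.6717
1 + 1/beta = 2.6717
Gamma(2.6717) = 1.5105
Mean = 4668.7 * 1.5105
Mean = 7052.0457

7052.0457


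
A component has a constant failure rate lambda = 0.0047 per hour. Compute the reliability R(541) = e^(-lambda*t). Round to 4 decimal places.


lambda = 0.0047
t = 541
lambda * t = 2.5427
R(t) = e^(-2.5427)
R(t) = 0.0787

0.0787


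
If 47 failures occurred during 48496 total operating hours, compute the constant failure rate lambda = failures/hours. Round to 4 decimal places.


failures = 47
total_hours = 48496
lambda = 47 / 48496
lambda = 0.001

0.001


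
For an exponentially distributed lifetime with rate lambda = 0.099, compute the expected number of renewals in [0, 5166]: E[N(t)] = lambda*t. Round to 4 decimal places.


lambda = 0.099
t = 5166
E[N(t)] = lambda * t
E[N(t)] = 0.099 * 5166
E[N(t)] = 511.434

511.434


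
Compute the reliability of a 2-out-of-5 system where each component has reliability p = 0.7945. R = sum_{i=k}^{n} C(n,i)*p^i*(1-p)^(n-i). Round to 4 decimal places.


k = 2, n = 5, p = 0.7945
i=2: C(5,2)=10 * 0.7945^2 * 0.2055^3 = 0.0548
i=3: C(5,3)=10 * 0.7945^3 * 0.2055^2 = 0.2118
i=4: C(5,4)=5 * 0.7945^4 * 0.2055^1 = 0.4094
i=5: C(5,5)=1 * 0.7945^5 * 0.2055^0 = 0.3166
R = sum of terms = 0.9925

0.9925


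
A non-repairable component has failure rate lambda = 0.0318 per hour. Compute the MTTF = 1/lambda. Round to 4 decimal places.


lambda = 0.0318
MTTF = 1 / 0.0318
MTTF = 31.4465

31.4465


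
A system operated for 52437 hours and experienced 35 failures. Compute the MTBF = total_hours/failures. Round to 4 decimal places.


total_hours = 52437
failures = 35
MTBF = 52437 / 35
MTBF = 1498.2

1498.2


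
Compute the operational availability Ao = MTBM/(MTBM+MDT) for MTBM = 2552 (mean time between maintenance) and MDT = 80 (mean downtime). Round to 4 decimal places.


MTBM = 2552
MDT = 80
MTBM + MDT = 2632
Ao = 2552 / 2632
Ao = 0.9696

0.9696


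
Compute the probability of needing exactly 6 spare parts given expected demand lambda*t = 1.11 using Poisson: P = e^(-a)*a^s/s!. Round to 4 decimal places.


a = 1.11, s = 6
e^(-a) = e^(-1.11) = 0.3296
a^s = 1.11^6 = 1.8704
s! = 720
P = 0.3296 * 1.8704 / 720
P = 0.0009

0.0009


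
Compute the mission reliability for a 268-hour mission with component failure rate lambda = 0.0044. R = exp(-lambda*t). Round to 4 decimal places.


lambda = 0.0044
mission_time = 268
lambda * t = 0.0044 * 268 = 1.1792
R = exp(-1.1792)
R = 0.3075

0.3075


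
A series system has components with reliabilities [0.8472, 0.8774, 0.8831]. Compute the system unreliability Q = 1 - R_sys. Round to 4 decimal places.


Components: [0.8472, 0.8774, 0.8831]
After component 1: product = 0.8472
After component 2: product = 0.7433
After component 3: product = 0.6564
R_sys = 0.6564
Q = 1 - 0.6564 = 0.3436

0.3436


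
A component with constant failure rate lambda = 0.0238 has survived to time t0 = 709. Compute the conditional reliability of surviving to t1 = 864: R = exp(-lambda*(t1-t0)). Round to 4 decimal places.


lambda = 0.0238
t0 = 709, t1 = 864
t1 - t0 = 155
lambda * (t1-t0) = 0.0238 * 155 = 3.689
R = exp(-3.689)
R = 0.025

0.025


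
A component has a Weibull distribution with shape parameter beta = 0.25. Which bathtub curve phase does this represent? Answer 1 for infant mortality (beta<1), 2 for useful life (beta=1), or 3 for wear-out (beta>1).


beta = 0.25
Compare beta to 1:
beta < 1 => infant mortality (phase 1)
beta = 1 => useful life (phase 2)
beta > 1 => wear-out (phase 3)
Since beta = 0.25, this is infant mortality (decreasing failure rate)
Phase = 1

1


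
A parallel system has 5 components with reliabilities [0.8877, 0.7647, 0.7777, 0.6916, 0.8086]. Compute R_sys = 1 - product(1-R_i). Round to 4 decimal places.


Components: [0.8877, 0.7647, 0.7777, 0.6916, 0.8086]
(1 - 0.8877) = 0.1123, running product = 0.1123
(1 - 0.7647) = 0.2353, running product = 0.0264
(1 - 0.7777) = 0.2223, running product = 0.0059
(1 - 0.6916) = 0.3084, running product = 0.0018
(1 - 0.8086) = 0.1914, running product = 0.0003
Product of (1-R_i) = 0.0003
R_sys = 1 - 0.0003 = 0.9997

0.9997


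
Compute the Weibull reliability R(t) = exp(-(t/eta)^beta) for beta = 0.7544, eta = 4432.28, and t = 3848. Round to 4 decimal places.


beta = 0.7544, eta = 4432.28, t = 3848
t/eta = 3848 / 4432.28 = 0.8682
(t/eta)^beta = 0.8682^0.7544 = 0.8988
R(t) = exp(-0.8988)
R(t) = 0.407

0.407


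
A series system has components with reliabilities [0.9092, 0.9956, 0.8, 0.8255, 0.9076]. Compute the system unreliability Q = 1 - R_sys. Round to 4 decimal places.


Components: [0.9092, 0.9956, 0.8, 0.8255, 0.9076]
After component 1: product = 0.9092
After component 2: product = 0.9052
After component 3: product = 0.7242
After component 4: product = 0.5978
After component 5: product = 0.5426
R_sys = 0.5426
Q = 1 - 0.5426 = 0.4574

0.4574


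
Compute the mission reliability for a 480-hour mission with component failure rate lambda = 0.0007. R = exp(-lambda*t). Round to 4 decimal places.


lambda = 0.0007
mission_time = 480
lambda * t = 0.0007 * 480 = 0.336
R = exp(-0.336)
R = 0.7146

0.7146


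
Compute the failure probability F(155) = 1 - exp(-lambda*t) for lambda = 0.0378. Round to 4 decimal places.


lambda = 0.0378, t = 155
lambda * t = 5.859
exp(-5.859) = 0.0029
F(t) = 1 - 0.0029
F(t) = 0.9971

0.9971


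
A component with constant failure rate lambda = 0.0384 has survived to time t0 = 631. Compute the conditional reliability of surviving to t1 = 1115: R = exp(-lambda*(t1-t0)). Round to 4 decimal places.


lambda = 0.0384
t0 = 631, t1 = 1115
t1 - t0 = 484
lambda * (t1-t0) = 0.0384 * 484 = 18.5856
R = exp(-18.5856)
R = 0.0

0.0


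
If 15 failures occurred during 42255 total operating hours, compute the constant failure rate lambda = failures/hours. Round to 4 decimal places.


failures = 15
total_hours = 42255
lambda = 15 / 42255
lambda = 0.0004

0.0004


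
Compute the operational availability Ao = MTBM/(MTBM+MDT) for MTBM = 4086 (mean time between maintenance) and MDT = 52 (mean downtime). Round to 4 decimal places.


MTBM = 4086
MDT = 52
MTBM + MDT = 4138
Ao = 4086 / 4138
Ao = 0.9874

0.9874


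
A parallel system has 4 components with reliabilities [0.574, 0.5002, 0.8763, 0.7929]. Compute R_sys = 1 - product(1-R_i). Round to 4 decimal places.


Components: [0.574, 0.5002, 0.8763, 0.7929]
(1 - 0.574) = 0.426, running product = 0.426
(1 - 0.5002) = 0.4998, running product = 0.2129
(1 - 0.8763) = 0.1237, running product = 0.0263
(1 - 0.7929) = 0.2071, running product = 0.0055
Product of (1-R_i) = 0.0055
R_sys = 1 - 0.0055 = 0.9945

0.9945


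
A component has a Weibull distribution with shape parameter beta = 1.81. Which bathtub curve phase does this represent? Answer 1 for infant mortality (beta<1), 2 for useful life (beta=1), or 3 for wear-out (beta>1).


beta = 1.81
Compare beta to 1:
beta < 1 => infant mortality (phase 1)
beta = 1 => useful life (phase 2)
beta > 1 => wear-out (phase 3)
Since beta = 1.81, this is wear-out (increasing failure rate)
Phase = 3

3


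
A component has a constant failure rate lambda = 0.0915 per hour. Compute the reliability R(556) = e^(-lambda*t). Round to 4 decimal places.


lambda = 0.0915
t = 556
lambda * t = 50.874
R(t) = e^(-50.874)
R(t) = 0.0

0.0


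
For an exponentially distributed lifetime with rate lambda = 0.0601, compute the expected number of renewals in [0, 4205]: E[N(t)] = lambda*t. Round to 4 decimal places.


lambda = 0.0601
t = 4205
E[N(t)] = lambda * t
E[N(t)] = 0.0601 * 4205
E[N(t)] = 252.7205

252.7205


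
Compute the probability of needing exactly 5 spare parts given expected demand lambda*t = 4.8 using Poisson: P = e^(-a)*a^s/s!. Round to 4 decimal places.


a = 4.8, s = 5
e^(-a) = e^(-4.8) = 0.0082
a^s = 4.8^5 = 2548.0397
s! = 120
P = 0.0082 * 2548.0397 / 120
P = 0.1747

0.1747


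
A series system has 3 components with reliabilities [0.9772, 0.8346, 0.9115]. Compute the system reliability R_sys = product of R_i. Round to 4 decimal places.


Components: [0.9772, 0.8346, 0.9115]
After component 1 (R=0.9772): product = 0.9772
After component 2 (R=0.8346): product = 0.8156
After component 3 (R=0.9115): product = 0.7434
R_sys = 0.7434

0.7434


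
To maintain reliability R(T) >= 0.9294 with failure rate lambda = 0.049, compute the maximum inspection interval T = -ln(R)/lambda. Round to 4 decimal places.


R_target = 0.9294
lambda = 0.049
-ln(0.9294) = 0.0732
T = 0.0732 / 0.049
T = 1.4942

1.4942


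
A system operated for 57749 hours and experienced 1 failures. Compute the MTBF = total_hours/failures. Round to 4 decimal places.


total_hours = 57749
failures = 1
MTBF = 57749 / 1
MTBF = 57749.0

57749.0


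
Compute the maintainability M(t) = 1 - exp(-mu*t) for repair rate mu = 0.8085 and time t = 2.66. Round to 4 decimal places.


mu = 0.8085, t = 2.66
mu * t = 0.8085 * 2.66 = 2.1506
exp(-2.1506) = 0.1164
M(t) = 1 - 0.1164
M(t) = 0.8836

0.8836


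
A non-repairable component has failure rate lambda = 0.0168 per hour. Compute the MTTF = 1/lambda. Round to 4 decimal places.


lambda = 0.0168
MTTF = 1 / 0.0168
MTTF = 59.5238

59.5238


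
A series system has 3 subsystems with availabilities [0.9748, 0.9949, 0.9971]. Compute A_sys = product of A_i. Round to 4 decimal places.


Subsystems: [0.9748, 0.9949, 0.9971]
After subsystem 1 (A=0.9748): product = 0.9748
After subsystem 2 (A=0.9949): product = 0.9698
After subsystem 3 (A=0.9971): product = 0.967
A_sys = 0.967

0.967


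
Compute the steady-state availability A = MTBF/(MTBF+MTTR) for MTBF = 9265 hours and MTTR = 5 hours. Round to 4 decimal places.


MTBF = 9265
MTTR = 5
MTBF + MTTR = 9270
A = 9265 / 9270
A = 0.9995

0.9995


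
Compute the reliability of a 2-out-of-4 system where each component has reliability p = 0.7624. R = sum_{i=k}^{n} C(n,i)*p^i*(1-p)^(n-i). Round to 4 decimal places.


k = 2, n = 4, p = 0.7624
i=2: C(4,2)=6 * 0.7624^2 * 0.2376^2 = 0.1969
i=3: C(4,3)=4 * 0.7624^3 * 0.2376^1 = 0.4212
i=4: C(4,4)=1 * 0.7624^4 * 0.2376^0 = 0.3379
R = sum of terms = 0.9559

0.9559


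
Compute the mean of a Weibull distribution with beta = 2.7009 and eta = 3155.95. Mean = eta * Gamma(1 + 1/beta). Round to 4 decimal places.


beta = 2.7009, eta = 3155.95
1/beta = 0.3702
1 + 1/beta = 1.3702
Gamma(1.3702) = 0.8893
Mean = 3155.95 * 0.8893
Mean = 2806.5649

2806.5649


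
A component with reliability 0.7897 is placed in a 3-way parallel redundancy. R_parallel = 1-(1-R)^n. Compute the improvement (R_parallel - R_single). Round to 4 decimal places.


R_single = 0.7897, n = 3
1 - R_single = 0.2103
(1 - R_single)^n = 0.2103^3 = 0.0093
R_parallel = 1 - 0.0093 = 0.9907
Improvement = 0.9907 - 0.7897
Improvement = 0.201

0.201


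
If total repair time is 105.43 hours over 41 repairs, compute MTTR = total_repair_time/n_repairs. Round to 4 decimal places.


total_repair_time = 105.43
n_repairs = 41
MTTR = 105.43 / 41
MTTR = 2.5715

2.5715


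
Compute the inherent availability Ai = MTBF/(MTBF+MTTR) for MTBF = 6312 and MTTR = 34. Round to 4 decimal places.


MTBF = 6312
MTTR = 34
MTBF + MTTR = 6346
Ai = 6312 / 6346
Ai = 0.9946

0.9946


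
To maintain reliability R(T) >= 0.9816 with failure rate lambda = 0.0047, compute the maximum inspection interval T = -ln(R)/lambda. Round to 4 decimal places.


R_target = 0.9816
lambda = 0.0047
-ln(0.9816) = 0.0186
T = 0.0186 / 0.0047
T = 3.9514

3.9514


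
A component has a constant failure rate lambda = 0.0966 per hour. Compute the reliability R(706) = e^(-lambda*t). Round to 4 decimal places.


lambda = 0.0966
t = 706
lambda * t = 68.1996
R(t) = e^(-68.1996)
R(t) = 0.0

0.0


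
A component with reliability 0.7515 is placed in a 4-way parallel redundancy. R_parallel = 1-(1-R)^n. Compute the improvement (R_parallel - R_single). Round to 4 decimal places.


R_single = 0.7515, n = 4
1 - R_single = 0.2485
(1 - R_single)^n = 0.2485^4 = 0.0038
R_parallel = 1 - 0.0038 = 0.9962
Improvement = 0.9962 - 0.7515
Improvement = 0.2447

0.2447


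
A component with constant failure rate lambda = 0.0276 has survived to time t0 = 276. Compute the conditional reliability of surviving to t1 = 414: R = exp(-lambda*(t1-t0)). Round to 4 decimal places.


lambda = 0.0276
t0 = 276, t1 = 414
t1 - t0 = 138
lambda * (t1-t0) = 0.0276 * 138 = 3.8088
R = exp(-3.8088)
R = 0.0222

0.0222


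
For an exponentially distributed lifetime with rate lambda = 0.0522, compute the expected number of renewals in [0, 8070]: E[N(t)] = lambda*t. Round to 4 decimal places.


lambda = 0.0522
t = 8070
E[N(t)] = lambda * t
E[N(t)] = 0.0522 * 8070
E[N(t)] = 421.254

421.254


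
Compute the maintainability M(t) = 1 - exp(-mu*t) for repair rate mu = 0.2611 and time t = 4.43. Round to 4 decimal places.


mu = 0.2611, t = 4.43
mu * t = 0.2611 * 4.43 = 1.1567
exp(-1.1567) = 0.3145
M(t) = 1 - 0.3145
M(t) = 0.6855

0.6855


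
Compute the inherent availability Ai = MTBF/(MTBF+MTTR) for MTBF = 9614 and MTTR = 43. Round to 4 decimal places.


MTBF = 9614
MTTR = 43
MTBF + MTTR = 9657
Ai = 9614 / 9657
Ai = 0.9955

0.9955


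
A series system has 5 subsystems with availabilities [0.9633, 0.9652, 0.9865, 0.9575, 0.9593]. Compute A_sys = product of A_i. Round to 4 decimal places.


Subsystems: [0.9633, 0.9652, 0.9865, 0.9575, 0.9593]
After subsystem 1 (A=0.9633): product = 0.9633
After subsystem 2 (A=0.9652): product = 0.9298
After subsystem 3 (A=0.9865): product = 0.9172
After subsystem 4 (A=0.9575): product = 0.8782
After subsystem 5 (A=0.9593): product = 0.8425
A_sys = 0.8425

0.8425
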